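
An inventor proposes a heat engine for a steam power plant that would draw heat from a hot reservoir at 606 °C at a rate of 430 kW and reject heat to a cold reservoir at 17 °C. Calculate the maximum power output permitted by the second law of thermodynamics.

Ẇ_max ≈ 288.1 kW

T_H = 606 °C → 606 + 273.15 = 879.15 K.
T_C = 17 °C → 17 + 273.15 = 290.15 K.
By the Carnot theorem, η_max = 1 − T_C/T_H = 1 − 290.15/879.15 = 0.6700.
W_max = η_max · Q_H = 0.6700 × 430 = 288.1 kW.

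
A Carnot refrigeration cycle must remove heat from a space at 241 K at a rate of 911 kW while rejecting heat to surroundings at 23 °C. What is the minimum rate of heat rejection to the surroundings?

T_H = 23 °C → 23 + 273.15 = 296.15 K.
For a reversible cycle Q_H/Q_C = T_H/T_C, so Q_H = Q_C·T_H/T_C = 911 × 296.15/241.00 = 1120 kW.

Q̇_H ≈ 1120 kW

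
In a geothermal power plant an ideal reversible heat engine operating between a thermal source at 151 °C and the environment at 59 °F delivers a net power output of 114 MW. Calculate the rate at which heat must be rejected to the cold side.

T_H = 151 °C → 151 + 273.15 = 424.15 K.
T_C = 59 °F → (59 − 32) × 5/9 = 15.00 °C = 288.15 K.
The Carnot efficiency is η = 1 − T_C/T_H = 1 − 288.15/424.15 = 0.3206.
Since Q_C/Q_H = T_C/T_H and Q_H = W/η, Q_C = W·T_C/(T_H − T_C) = 114 × 288.15/136.00 = 242 MW.

Q̇_C ≈ 242 MW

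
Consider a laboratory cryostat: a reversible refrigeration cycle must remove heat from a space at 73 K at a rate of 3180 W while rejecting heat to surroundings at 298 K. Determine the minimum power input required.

For a reversible refrigerator, COP_R = T_C/(T_H − T_C) = 73.00/225.00 = 0.3244.
W = Q_C/COP_R = 3180/0.3244 = 9800 W.

Ẇ_in ≈ 9800 W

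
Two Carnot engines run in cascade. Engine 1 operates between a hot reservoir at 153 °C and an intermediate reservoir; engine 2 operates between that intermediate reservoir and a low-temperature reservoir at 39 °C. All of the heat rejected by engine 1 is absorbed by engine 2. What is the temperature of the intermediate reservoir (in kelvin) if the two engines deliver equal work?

T_H = 153 °C → 153 + 273.15 = 426.15 K.
T_C = 39 °C → 39 + 273.15 = 312.15 K.
For reversible stages Q_m = Q_H·(T_m/T_H). Setting W₁ = Q_H(1 − T_m/T_H) equal to W₂ = Q_m(1 − T_C/T_m) = Q_H·(T_m − T_C)/T_H gives T_H − T_m = T_m − T_C, so T_m = (T_H + T_C)/2 = (426.15 + 312.15)/2 = 369 K.

T_m ≈ 369 K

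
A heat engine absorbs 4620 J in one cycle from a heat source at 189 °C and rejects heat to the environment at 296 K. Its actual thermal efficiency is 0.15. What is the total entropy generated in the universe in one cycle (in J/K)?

ΔS_univ ≈ 3.27 J/K

T_H = 189 °C → 189 + 273.15 = 462.15 K.
W = η·Q_H = 0.15 × 4620 = 693.0 J, so Q_C = Q_H − W = 3927 J.
Entropy balance on the reservoirs: −Q_H/T_H = -9.997 J/K, +Q_C/T_C = 13.27 J/K.
ΔS_univ = −Q_H/T_H + Q_C/T_C = 3.27 J/K (> 0, since η = 0.15 < η_Carnot = 0.360).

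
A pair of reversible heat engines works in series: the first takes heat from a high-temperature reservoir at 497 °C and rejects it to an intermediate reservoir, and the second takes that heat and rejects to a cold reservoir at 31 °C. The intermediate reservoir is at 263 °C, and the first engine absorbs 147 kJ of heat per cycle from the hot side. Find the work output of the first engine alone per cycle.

T_H = 497 °C → 497 + 273.15 = 770.15 K.
T_C = 31 °C → 31 + 273.15 = 304.15 K.
T_m = 263 °C → 263 + 273.15 = 536.15 K.
First-stage efficiency η₁ = 1 − T_m/T_H = 1 − 536.15/770.15 = 0.3038.
W₁ = η₁·Q_H = 0.3038 × 147 = 44.7 kJ.

W₁ ≈ 44.7 kJ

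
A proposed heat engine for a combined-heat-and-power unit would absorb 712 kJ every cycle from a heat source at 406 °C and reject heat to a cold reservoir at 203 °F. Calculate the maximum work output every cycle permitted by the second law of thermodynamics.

W_max ≈ 326 kJ

T_H = 406 °C → 406 + 273.15 = 679.15 K.
T_C = 203 °F → (203 − 32) × 5/9 = 95.00 °C = 368.15 K.
The second-law ceiling is the Carnot efficiency, η_max = 1 − T_C/T_H = 1 − 368.15/679.15 = 0.4579.
W_max = η_max · Q_H = 0.4579 × 712 = 326 kJ.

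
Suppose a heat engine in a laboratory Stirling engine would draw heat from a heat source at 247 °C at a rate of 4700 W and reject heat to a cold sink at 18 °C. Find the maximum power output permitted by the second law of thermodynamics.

T_H = 247 °C → 247 + 273.15 = 520.15 K.
T_C = 18 °C → 18 + 273.15 = 291.15 K.
By the Carnot theorem, η_max = 1 − T_C/T_H = 1 − 291.15/520.15 = 0.4403.
W_max = η_max · Q_H = 0.4403 × 4700 = 2069 W.

Ẇ_max ≈ 2069 W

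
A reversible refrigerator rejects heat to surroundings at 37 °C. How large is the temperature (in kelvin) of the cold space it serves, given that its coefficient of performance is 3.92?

T_C ≈ 247 K

T_H = 37 °C → 37 + 273.15 = 310.15 K.
COP_R = T_C/(T_H − T_C) ⇒ T_C = T_H·COP_R/(1 + COP_R) = 310.15 × 3.92/(1 + 3.92) = 247 K.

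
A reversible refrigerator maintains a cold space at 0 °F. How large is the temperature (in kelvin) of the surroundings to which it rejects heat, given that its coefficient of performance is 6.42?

T_H ≈ 295 K

T_C = 0 °F → (0 − 32) × 5/9 = -17.78 °C = 255.37 K.
COP_R = T_C/(T_H − T_C) ⇒ T_H = T_C·(1 + 1/COP_R) = 255.37 × (1 + 1/6.42) = 295 K.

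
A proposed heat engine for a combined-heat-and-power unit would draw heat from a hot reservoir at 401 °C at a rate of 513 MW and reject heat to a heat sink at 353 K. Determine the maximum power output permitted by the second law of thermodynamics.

T_H = 401 °C → 401 + 273.15 = 674.15 K.
No engine can exceed the Carnot limit: η_max = 1 − T_C/T_H = 1 − 353.00/674.15 = 0.4764.
W_max = η_max · Q_H = 0.4764 × 513 = 244 MW.

Ẇ_max ≈ 244 MW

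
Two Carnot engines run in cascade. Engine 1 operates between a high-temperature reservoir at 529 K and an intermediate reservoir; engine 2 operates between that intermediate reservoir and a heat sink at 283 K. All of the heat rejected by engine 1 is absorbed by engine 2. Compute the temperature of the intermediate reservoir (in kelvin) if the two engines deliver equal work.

T_m ≈ 406 K

For reversible stages Q_m = Q_H·(T_m/T_H). Setting W₁ = Q_H(1 − T_m/T_H) equal to W₂ = Q_m(1 − T_C/T_m) = Q_H·(T_m − T_C)/T_H gives T_H − T_m = T_m − T_C, so T_m = (T_H + T_C)/2 = (529.00 + 283.00)/2 = 406 K.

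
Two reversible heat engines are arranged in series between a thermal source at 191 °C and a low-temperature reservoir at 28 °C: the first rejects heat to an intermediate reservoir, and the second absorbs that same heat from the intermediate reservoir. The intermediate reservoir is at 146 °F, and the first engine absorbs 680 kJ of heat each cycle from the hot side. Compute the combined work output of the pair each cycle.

W_total ≈ 239 kJ

T_H = 191 °C → 191 + 273.15 = 464.15 K.
T_C = 28 °C → 28 + 273.15 = 301.15 K.
Two reversible stages in series are equivalent to a single Carnot engine between T_H and T_C, so η_total = 1 − T_C/T_H = 1 − 301.15/464.15 = 0.3512.
W_total = η_total · Q_H = 0.3512 × 680 = 239 kJ.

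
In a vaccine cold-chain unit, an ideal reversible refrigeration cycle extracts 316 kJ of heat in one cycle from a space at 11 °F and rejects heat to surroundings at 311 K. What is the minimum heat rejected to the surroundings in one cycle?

Q_H ≈ 375.8 kJ

T_C = 11 °F → (11 − 32) × 5/9 = -11.67 °C = 261.48 K.
For a reversible cycle Q_H/Q_C = T_H/T_C, so Q_H = Q_C·T_H/T_C = 316 × 311.00/261.48 = 375.8 kJ.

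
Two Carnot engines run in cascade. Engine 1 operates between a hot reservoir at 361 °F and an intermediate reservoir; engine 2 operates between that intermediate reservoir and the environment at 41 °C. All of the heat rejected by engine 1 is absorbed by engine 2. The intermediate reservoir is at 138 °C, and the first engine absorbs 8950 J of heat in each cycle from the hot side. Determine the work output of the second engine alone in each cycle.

W₂ ≈ 1900 J

T_H = 361 °F → (361 − 32) × 5/9 = 182.78 °C = 455.93 K.
T_C = 41 °C → 41 + 273.15 = 314.15 K.
T_m = 138 °C → 138 + 273.15 = 411.15 K.
Heat entering the second stage: Q_m = Q_H·(T_m/T_H) = 8950 × 411.15/455.93 = 8070 J.
Second-stage efficiency η₂ = 1 − T_C/T_m = 1 − 314.15/411.15 = 0.2359, so W₂ = η₂·Q_m = 1900 J.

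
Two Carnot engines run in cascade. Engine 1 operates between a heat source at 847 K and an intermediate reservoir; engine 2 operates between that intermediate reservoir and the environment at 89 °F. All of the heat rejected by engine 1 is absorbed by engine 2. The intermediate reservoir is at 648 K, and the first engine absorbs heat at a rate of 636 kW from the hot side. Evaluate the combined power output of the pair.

Ẇ_total ≈ 407 kW

T_C = 89 °F → (89 − 32) × 5/9 = 31.67 °C = 304.82 K.
Two reversible stages in series are equivalent to a single Carnot engine between T_H and T_C, so η_total = 1 − T_C/T_H = 1 − 304.82/847.00 = 0.6401.
W_total = η_total · Q_H = 0.6401 × 636 = 407 kW.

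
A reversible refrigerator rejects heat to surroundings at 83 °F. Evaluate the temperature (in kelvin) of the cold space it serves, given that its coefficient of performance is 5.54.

T_H = 83 °F → (83 − 32) × 5/9 = 28.33 °C = 301.48 K.
COP_R = T_C/(T_H − T_C) ⇒ T_C = T_H·COP_R/(1 + COP_R) = 301.48 × 5.54/(1 + 5.54) = 255 K.

T_C ≈ 255 K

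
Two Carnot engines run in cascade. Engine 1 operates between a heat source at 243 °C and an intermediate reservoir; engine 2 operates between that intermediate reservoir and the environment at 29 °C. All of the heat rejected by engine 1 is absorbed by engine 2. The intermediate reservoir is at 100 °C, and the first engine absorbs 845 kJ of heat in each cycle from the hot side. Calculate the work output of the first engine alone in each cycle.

T_H = 243 °C → 243 + 273.15 = 516.15 K.
T_C = 29 °C → 29 + 273.15 = 302.15 K.
T_m = 100 °C → 100 + 273.15 = 373.15 K.
First-stage efficiency η₁ = 1 − T_m/T_H = 1 − 373.15/516.15 = 0.2771.
W₁ = η₁·Q_H = 0.2771 × 845 = 234 kJ.

W₁ ≈ 234 kJ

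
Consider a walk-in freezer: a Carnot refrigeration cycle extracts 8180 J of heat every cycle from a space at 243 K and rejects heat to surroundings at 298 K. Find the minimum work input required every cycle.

W_in ≈ 1851 J

COP_R = T_C/(T_H − T_C) = 243.00/55.00 = 4.4182.
W = Q_C/COP_R = 8180/4.4182 = 1851 J.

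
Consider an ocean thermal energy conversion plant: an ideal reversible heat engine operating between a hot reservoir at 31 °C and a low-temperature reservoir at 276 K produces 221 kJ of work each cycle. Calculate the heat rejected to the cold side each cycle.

T_H = 31 °C → 31 + 273.15 = 304.15 K.
For a reversible engine, η = 1 − T_C/T_H = 1 − 276.00/304.15 = 0.0926.
Since Q_C/Q_H = T_C/T_H and Q_H = W/η, Q_C = W·T_C/(T_H − T_C) = 221 × 276.00/28.15 = 2170 kJ.

Q_C ≈ 2170 kJ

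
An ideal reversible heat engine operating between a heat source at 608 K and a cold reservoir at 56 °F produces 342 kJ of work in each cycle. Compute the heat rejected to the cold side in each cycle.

Q_C ≈ 304.7 kJ

T_C = 56 °F → (56 − 32) × 5/9 = 13.33 °C = 286.48 K.
Since the cycle is reversible, η = 1 − T_C/T_H = 1 − 286.48/608.00 = 0.5288.
Since Q_C/Q_H = T_C/T_H and Q_H = W/η, Q_C = W·T_C/(T_H − T_C) = 342 × 286.48/321.52 = 304.7 kJ.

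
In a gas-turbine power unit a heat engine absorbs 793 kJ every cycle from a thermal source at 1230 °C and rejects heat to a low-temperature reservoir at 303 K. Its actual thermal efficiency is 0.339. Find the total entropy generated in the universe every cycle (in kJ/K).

T_H = 1230 °C → 1230 + 273.15 = 1503.15 K.
W = η·Q_H = 0.339 × 793 = 268.8 kJ, so Q_C = Q_H − W = 524.2 kJ.
The hot reservoir loses entropy Q_H/T_H = 793/1503.15 = 0.5276 kJ/K; the cold reservoir gains Q_C/T_C = 524.2/303.00 = 1.730 kJ/K.
ΔS_univ = −Q_H/T_H + Q_C/T_C = 1.20 kJ/K (> 0, since η = 0.339 < η_Carnot = 0.798).

ΔS_univ ≈ 1.20 kJ/K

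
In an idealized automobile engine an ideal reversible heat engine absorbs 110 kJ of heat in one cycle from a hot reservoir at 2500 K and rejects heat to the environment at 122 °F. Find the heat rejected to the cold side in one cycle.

Q_C ≈ 14.2 kJ

T_C = 122 °F → (122 − 32) × 5/9 = 50.00 °C = 323.15 K.
Carnot efficiency: η = 1 − T_C/T_H = 1 − 323.15/2500.00 = 0.8707.
For a reversible cycle Q_C/Q_H = T_C/T_H, so Q_C = 110 × 323.15/2500.00 = 14.2 kJ.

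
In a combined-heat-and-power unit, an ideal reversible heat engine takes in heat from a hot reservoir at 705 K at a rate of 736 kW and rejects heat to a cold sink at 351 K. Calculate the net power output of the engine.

Ẇ ≈ 369.6 kW

For a reversible engine, η = 1 − T_C/T_H = 1 − 351.00/705.00 = 0.5021.
W = η·Q_H = 0.5021 × 736 = 369.6 kW.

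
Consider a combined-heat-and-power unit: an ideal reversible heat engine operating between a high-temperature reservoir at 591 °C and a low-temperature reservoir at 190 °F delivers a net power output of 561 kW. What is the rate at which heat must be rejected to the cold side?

T_H = 591 °C → 591 + 273.15 = 864.15 K.
T_C = 190 °F → (190 − 32) × 5/9 = 87.78 °C = 360.93 K.
For a reversible engine, η = 1 − T_C/T_H = 1 − 360.93/864.15 = 0.5823.
Since Q_C/Q_H = T_C/T_H and Q_H = W/η, Q_C = W·T_C/(T_H − T_C) = 561 × 360.93/503.22 = 402.4 kW.

Q̇_C ≈ 402.4 kW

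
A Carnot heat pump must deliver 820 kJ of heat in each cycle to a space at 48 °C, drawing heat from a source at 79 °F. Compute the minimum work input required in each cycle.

W_in ≈ 55.9 kJ

T_H = 48 °C → 48 + 273.15 = 321.15 K.
T_C = 79 °F → (79 − 32) × 5/9 = 26.11 °C = 299.26 K.
The Carnot heat-pump COP is COP_HP = T_H/(T_H − T_C) = 321.15/21.89 = 14.6718.
W = Q_H/COP_HP = 820/14.6718 = 55.9 kJ.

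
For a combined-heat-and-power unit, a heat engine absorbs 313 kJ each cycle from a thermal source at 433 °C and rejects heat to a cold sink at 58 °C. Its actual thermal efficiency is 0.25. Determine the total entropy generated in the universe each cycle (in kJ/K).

T_H = 433 °C → 433 + 273.15 = 706.15 K.
T_C = 58 °C → 58 + 273.15 = 331.15 K.
W = η·Q_H = 0.25 × 313 = 78.25 kJ, so Q_C = Q_H − W = 234.8 kJ.
Entropy balance on the reservoirs: −Q_H/T_H = -0.4432 kJ/K, +Q_C/T_C = 0.7089 kJ/K.
ΔS_univ = −Q_H/T_H + Q_C/T_C = 0.266 kJ/K (> 0, since η = 0.25 < η_Carnot = 0.531).

ΔS_univ ≈ 0.266 kJ/K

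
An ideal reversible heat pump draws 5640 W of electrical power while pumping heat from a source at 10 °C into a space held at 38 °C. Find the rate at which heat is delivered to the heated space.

T_H = 38 °C → 38 + 273.15 = 311.15 K.
T_C = 10 °C → 10 + 273.15 = 283.15 K.
COP_HP = T_H/(T_H − T_C) = 311.15/28.00 = 11.1125.
Q_H = COP_HP · W = 11.1125 × 5640 = 62700 W.

Q̇_H ≈ 62700 W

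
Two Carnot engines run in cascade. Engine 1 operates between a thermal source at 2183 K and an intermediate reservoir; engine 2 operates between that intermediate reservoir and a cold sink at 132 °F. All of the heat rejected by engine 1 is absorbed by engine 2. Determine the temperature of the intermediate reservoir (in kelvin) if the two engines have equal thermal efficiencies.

T_m ≈ 847 K

T_C = 132 °F → (132 − 32) × 5/9 = 55.56 °C = 328.71 K.
Equal efficiencies require 1 − T_m/T_H = 1 − T_C/T_m, i.e. T_m/T_H = T_C/T_m, so T_m = √(T_H·T_C) = √(2183.00 × 328.71) = 847 K.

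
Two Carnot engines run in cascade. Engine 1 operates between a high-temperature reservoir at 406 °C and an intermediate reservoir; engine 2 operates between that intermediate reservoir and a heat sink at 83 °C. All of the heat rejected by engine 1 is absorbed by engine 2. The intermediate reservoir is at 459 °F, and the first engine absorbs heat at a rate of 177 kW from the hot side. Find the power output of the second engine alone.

T_H = 406 °C → 406 + 273.15 = 679.15 K.
T_C = 83 °C → 83 + 273.15 = 356.15 K.
T_m = 459 °F → (459 − 32) × 5/9 = 237.22 °C = 510.37 K.
Heat entering the second stage: Q_m = Q_H·(T_m/T_H) = 177 × 510.37/679.15 = 133 kW.
Second-stage efficiency η₂ = 1 − T_C/T_m = 1 − 356.15/510.37 = 0.3022, so W₂ = η₂·Q_m = 40.2 kW.

Ẇ₂ ≈ 40.2 kW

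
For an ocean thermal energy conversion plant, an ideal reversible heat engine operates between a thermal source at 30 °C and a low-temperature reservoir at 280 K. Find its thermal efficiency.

T_H = 30 °C → 30 + 273.15 = 303.15 K.
η_rev = 1 − T_C/T_H = 1 − 280.00/303.15 = 0.0764.

η ≈ 0.0764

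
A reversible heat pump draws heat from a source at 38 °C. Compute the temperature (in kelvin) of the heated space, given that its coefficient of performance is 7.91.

T_H ≈ 356 K

T_C = 38 °C → 38 + 273.15 = 311.15 K.
COP_HP = T_H/(T_H − T_C) ⇒ T_H = T_C·COP_HP/(COP_HP − 1) = 311.15 × 7.91/(7.91 − 1) = 356 K.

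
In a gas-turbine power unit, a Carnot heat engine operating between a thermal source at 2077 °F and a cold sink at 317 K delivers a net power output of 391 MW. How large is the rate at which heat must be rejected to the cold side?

Q̇_C ≈ 113 MW

T_H = 2077 °F → (2077 − 32) × 5/9 = 1136.11 °C = 1409.26 K.
The Carnot efficiency is η = 1 − T_C/T_H = 1 − 317.00/1409.26 = 0.7751.
Since Q_C/Q_H = T_C/T_H and Q_H = W/η, Q_C = W·T_C/(T_H − T_C) = 391 × 317.00/1092.26 = 113 MW.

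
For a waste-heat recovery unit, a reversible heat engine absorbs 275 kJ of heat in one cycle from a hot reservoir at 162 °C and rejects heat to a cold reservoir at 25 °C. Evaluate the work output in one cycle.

W ≈ 86.58 kJ

T_H = 162 °C → 162 + 273.15 = 435.15 K.
T_C = 25 °C → 25 + 273.15 = 298.15 K.
Since the cycle is reversible, η = 1 − T_C/T_H = 1 − 298.15/435.15 = 0.3148.
W = η·Q_H = 0.3148 × 275 = 86.58 kJ.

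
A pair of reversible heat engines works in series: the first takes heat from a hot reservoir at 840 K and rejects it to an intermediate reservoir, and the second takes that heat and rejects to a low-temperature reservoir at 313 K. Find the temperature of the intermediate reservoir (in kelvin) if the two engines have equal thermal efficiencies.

T_m ≈ 512.8 K

Equal efficiencies require 1 − T_m/T_H = 1 − T_C/T_m, i.e. T_m/T_H = T_C/T_m, so T_m = √(T_H·T_C) = √(840.00 × 313.00) = 512.8 K.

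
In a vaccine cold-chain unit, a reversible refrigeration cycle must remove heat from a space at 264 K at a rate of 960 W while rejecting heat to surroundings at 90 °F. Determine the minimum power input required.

Ẇ_in ≈ 150.4 W

T_H = 90 °F → (90 − 32) × 5/9 = 32.22 °C = 305.37 K.
The reversible coefficient of performance is COP_R = T_C/(T_H − T_C) = 264.00/41.37 = 6.3811.
W = Q_C/COP_R = 960/6.3811 = 150.4 W.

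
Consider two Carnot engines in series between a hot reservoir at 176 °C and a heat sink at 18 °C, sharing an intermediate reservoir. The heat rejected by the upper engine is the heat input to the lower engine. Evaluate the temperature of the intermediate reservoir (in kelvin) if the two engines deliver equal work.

T_m ≈ 370 K

T_H = 176 °C → 176 + 273.15 = 449.15 K.
T_C = 18 °C → 18 + 273.15 = 291.15 K.
For reversible stages Q_m = Q_H·(T_m/T_H). Setting W₁ = Q_H(1 − T_m/T_H) equal to W₂ = Q_m(1 − T_C/T_m) = Q_H·(T_m − T_C)/T_H gives T_H − T_m = T_m − T_C, so T_m = (T_H + T_C)/2 = (449.15 + 291.15)/2 = 370 K.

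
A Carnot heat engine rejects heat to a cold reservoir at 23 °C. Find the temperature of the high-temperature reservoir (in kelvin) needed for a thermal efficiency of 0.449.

T_C = 23 °C → 23 + 273.15 = 296.15 K.
From η = 1 − T_C/T_H, solving for T_H gives T_H = T_C/(1 − η) = 296.15/(1 − 0.449) = 537 K.

T_H ≈ 537 K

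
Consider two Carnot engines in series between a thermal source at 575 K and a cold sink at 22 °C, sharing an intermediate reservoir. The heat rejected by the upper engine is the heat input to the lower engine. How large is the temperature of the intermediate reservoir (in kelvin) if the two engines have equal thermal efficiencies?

T_m ≈ 412.0 K

T_C = 22 °C → 22 + 273.15 = 295.15 K.
Equal efficiencies require 1 − T_m/T_H = 1 − T_C/T_m, i.e. T_m/T_H = T_C/T_m, so T_m = √(T_H·T_C) = √(575.00 × 295.15) = 412.0 K.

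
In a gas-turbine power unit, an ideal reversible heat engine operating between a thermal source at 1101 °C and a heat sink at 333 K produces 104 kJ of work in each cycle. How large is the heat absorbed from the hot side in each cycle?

Q_H ≈ 137 kJ

T_H = 1101 °C → 1101 + 273.15 = 1374.15 K.
The Carnot efficiency is η = 1 − T_C/T_H = 1 − 333.00/1374.15 = 0.7577.
Q_H = W/η = 104/0.7577 = 137 kJ.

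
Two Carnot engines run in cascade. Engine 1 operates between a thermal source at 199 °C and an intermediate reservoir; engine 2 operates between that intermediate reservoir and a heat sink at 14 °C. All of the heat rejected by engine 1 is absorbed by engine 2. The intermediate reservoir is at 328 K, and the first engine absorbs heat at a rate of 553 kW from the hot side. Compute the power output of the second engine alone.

T_H = 199 °C → 199 + 273.15 = 472.15 K.
T_C = 14 °C → 14 + 273.15 = 287.15 K.
Heat entering the second stage: Q_m = Q_H·(T_m/T_H) = 553 × 328.00/472.15 = 384 kW.
Second-stage efficiency η₂ = 1 − T_C/T_m = 1 − 287.15/328.00 = 0.1245, so W₂ = η₂·Q_m = 47.8 kW.

Ẇ₂ ≈ 47.8 kW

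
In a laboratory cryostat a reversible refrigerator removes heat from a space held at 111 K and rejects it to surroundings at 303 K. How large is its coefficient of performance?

COP_R ≈ 0.578

COP_R = T_C/(T_H − T_C) = 111.00/(303.00 − 111.00) = 0.578.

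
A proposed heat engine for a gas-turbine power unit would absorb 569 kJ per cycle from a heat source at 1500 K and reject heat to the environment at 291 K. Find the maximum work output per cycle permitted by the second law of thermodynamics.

W_max ≈ 459 kJ

No engine can exceed the Carnot limit: η_max = 1 − T_C/T_H = 1 − 291.00/1500.00 = 0.8060.
W_max = η_max · Q_H = 0.8060 × 569 = 459 kJ.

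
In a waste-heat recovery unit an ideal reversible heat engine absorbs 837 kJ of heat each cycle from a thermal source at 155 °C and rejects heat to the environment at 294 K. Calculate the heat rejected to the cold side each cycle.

Q_C ≈ 575 kJ

T_H = 155 °C → 155 + 273.15 = 428.15 K.
For a reversible engine, η = 1 − T_C/T_H = 1 − 294.00/428.15 = 0.3133.
For a reversible cycle Q_C/Q_H = T_C/T_H, so Q_C = 837 × 294.00/428.15 = 575 kJ.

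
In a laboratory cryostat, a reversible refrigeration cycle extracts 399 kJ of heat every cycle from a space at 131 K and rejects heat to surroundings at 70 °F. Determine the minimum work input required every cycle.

W_in ≈ 497.3 kJ

T_H = 70 °F → (70 − 32) × 5/9 = 21.11 °C = 294.26 K.
COP_R = T_C/(T_H − T_C) = 131.00/163.26 = 0.8024.
W = Q_C/COP_R = 399/0.8024 = 497.3 kJ.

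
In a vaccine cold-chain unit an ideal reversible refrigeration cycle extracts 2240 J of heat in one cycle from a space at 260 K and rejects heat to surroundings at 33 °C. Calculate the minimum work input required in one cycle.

T_H = 33 °C → 33 + 273.15 = 306.15 K.
COP_R = T_C/(T_H − T_C) = 260.00/46.15 = 5.6338.
W = Q_C/COP_R = 2240/5.6338 = 397.6 J.

W_in ≈ 397.6 J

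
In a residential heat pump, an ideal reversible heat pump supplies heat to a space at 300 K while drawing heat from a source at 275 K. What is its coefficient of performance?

COP_HP ≈ 12.0

For a reversible heat pump, COP_HP = T_H/(T_H − T_C) = 300.00/(300.00 − 275.00) = 12.0.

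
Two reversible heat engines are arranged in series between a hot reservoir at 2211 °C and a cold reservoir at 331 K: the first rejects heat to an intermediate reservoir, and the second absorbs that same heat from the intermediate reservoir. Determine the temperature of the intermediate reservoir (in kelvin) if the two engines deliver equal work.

T_H = 2211 °C → 2211 + 273.15 = 2484.15 K.
For reversible stages Q_m = Q_H·(T_m/T_H). Setting W₁ = Q_H(1 − T_m/T_H) equal to W₂ = Q_m(1 − T_C/T_m) = Q_H·(T_m − T_C)/T_H gives T_H − T_m = T_m − T_C, so T_m = (T_H + T_C)/2 = (2484.15 + 331.00)/2 = 1408 K.

T_m ≈ 1408 K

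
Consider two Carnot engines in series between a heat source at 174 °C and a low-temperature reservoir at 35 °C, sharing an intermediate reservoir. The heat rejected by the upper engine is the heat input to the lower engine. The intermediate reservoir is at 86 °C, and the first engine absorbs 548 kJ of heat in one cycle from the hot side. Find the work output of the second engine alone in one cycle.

W₂ ≈ 62.5 kJ

T_H = 174 °C → 174 + 273.15 = 447.15 K.
T_C = 35 °C → 35 + 273.15 = 308.15 K.
T_m = 86 °C → 86 + 273.15 = 359.15 K.
Heat entering the second stage: Q_m = Q_H·(T_m/T_H) = 548 × 359.15/447.15 = 440 kJ.
Second-stage efficiency η₂ = 1 − T_C/T_m = 1 − 308.15/359.15 = 0.1420, so W₂ = η₂·Q_m = 62.5 kJ.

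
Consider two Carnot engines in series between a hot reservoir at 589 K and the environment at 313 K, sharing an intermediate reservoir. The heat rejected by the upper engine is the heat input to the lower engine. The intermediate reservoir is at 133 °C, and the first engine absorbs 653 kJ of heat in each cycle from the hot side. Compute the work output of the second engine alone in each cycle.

W₂ ≈ 103 kJ

T_m = 133 °C → 133 + 273.15 = 406.15 K.
Heat entering the second stage: Q_m = Q_H·(T_m/T_H) = 653 × 406.15/589.00 = 450 kJ.
Second-stage efficiency η₂ = 1 − T_C/T_m = 1 − 313.00/406.15 = 0.2293, so W₂ = η₂·Q_m = 103 kJ.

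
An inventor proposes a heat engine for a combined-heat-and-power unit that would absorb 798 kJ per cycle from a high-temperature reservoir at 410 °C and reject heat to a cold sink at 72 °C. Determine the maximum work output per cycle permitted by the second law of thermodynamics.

T_H = 410 °C → 410 + 273.15 = 683.15 K.
T_C = 72 °C → 72 + 273.15 = 345.15 K.
No engine can exceed the Carnot limit: η_max = 1 − T_C/T_H = 1 − 345.15/683.15 = 0.4948.
W_max = η_max · Q_H = 0.4948 × 798 = 394.8 kJ.

W_max ≈ 394.8 kJ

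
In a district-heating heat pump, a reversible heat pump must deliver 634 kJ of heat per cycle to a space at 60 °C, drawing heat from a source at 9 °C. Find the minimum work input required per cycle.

T_H = 60 °C → 60 + 273.15 = 333.15 K.
T_C = 9 °C → 9 + 273.15 = 282.15 K.
Reversible heating COP: COP_HP = T_H/(T_H − T_C) = 333.15/51.00 = 6.5324.
W = Q_H/COP_HP = 634/6.5324 = 97.1 kJ.

W_in ≈ 97.1 kJ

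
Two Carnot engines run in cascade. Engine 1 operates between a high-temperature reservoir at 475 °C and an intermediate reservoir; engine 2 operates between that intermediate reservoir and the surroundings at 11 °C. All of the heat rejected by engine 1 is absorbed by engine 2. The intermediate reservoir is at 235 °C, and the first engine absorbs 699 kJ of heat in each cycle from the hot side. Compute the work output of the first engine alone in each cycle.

T_H = 475 °C → 475 + 273.15 = 748.15 K.
T_C = 11 °C → 11 + 273.15 = 284.15 K.
T_m = 235 °C → 235 + 273.15 = 508.15 K.
First-stage efficiency η₁ = 1 − T_m/T_H = 1 − 508.15/748.15 = 0.3208.
W₁ = η₁·Q_H = 0.3208 × 699 = 224.2 kJ.

W₁ ≈ 224.2 kJ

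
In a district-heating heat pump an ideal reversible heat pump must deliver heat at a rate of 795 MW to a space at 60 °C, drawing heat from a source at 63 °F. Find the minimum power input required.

Ẇ_in ≈ 102.1 MW

T_H = 60 °C → 60 + 273.15 = 333.15 K.
T_C = 63 °F → (63 − 32) × 5/9 = 17.22 °C = 290.37 K.
Reversible heating COP: COP_HP = T_H/(T_H − T_C) = 333.15/42.78 = 7.7879.
W = Q_H/COP_HP = 795/7.7879 = 102.1 MW.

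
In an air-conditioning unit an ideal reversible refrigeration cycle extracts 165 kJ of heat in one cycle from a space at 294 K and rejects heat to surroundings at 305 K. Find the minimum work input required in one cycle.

W_in ≈ 6.173 kJ

Carnot COP: COP_R = T_C/(T_H − T_C) = 294.00/11.00 = 26.7273.
W = Q_C/COP_R = 165/26.7273 = 6.173 kJ.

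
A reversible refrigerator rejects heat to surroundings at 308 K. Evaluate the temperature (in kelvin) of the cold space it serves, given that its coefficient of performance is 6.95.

T_C ≈ 269.3 K

COP_R = T_C/(T_H − T_C) ⇒ T_C = T_H·COP_R/(1 + COP_R) = 308.00 × 6.95/(1 + 6.95) = 269.3 K.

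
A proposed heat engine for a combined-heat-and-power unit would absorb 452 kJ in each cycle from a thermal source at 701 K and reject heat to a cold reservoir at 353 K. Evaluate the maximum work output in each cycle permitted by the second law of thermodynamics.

W_max ≈ 224 kJ

The upper bound on efficiency is η_max = 1 − T_C/T_H = 1 − 353.00/701.00 = 0.4964.
W_max = η_max · Q_H = 0.4964 × 452 = 224 kJ.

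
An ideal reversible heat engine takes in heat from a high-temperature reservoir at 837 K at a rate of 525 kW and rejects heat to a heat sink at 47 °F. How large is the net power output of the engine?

T_C = 47 °F → (47 − 32) × 5/9 = 8.33 °C = 281.48 K.
For a reversible engine, η = 1 − T_C/T_H = 1 − 281.48/837.00 = 0.6637.
W = η·Q_H = 0.6637 × 525 = 348 kW.

Ẇ ≈ 348 kW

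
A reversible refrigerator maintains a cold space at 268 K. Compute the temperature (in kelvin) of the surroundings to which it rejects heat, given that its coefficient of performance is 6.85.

T_H ≈ 307 K

COP_R = T_C/(T_H − T_C) ⇒ T_H = T_C·(1 + 1/COP_R) = 268.00 × (1 + 1/6.85) = 307 K.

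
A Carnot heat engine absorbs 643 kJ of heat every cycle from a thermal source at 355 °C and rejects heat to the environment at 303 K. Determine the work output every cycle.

W ≈ 333 kJ

T_H = 355 °C → 355 + 273.15 = 628.15 K.
η_rev = 1 − T_C/T_H = 1 − 303.00/628.15 = 0.5176.
W = η·Q_H = 0.5176 × 643 = 333 kJ.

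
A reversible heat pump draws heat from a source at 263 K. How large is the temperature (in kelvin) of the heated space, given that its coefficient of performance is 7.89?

T_H ≈ 301 K

COP_HP = T_H/(T_H − T_C) ⇒ T_H = T_C·COP_HP/(COP_HP − 1) = 263.00 × 7.89/(7.89 − 1) = 301 K.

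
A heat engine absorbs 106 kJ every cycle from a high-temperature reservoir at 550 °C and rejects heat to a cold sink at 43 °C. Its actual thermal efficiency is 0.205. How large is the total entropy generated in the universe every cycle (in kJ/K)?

T_H = 550 °C → 550 + 273.15 = 823.15 K.
T_C = 43 °C → 43 + 273.15 = 316.15 K.
W = η·Q_H = 0.205 × 106 = 21.73 kJ, so Q_C = Q_H − W = 84.27 kJ.
Entropy balance on the reservoirs: −Q_H/T_H = -0.1288 kJ/K, +Q_C/T_C = 0.2666 kJ/K.
ΔS_univ = −Q_H/T_H + Q_C/T_C = 0.138 kJ/K (> 0, since η = 0.205 < η_Carnot = 0.616).

ΔS_univ ≈ 0.138 kJ/K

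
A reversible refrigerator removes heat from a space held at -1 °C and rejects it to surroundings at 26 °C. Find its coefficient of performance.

T_H = 26 °C → 26 + 273.15 = 299.15 K.
T_C = -1 °C → -1 + 273.15 = 272.15 K.
COP_R = T_C/(T_H − T_C) = 272.15/(299.15 − 272.15) = 10.1.

COP_R ≈ 10.1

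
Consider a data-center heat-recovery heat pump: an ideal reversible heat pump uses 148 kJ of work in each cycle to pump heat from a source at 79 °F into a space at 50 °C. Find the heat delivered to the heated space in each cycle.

Q_H ≈ 2002 kJ

T_H = 50 °C → 50 + 273.15 = 323.15 K.
T_C = 79 °F → (79 − 32) × 5/9 = 26.11 °C = 299.26 K.
For a reversible heat pump, COP_HP = T_H/(T_H − T_C) = 323.15/23.89 = 13.5272.
Q_H = COP_HP · W = 13.5272 × 148 = 2002 kJ.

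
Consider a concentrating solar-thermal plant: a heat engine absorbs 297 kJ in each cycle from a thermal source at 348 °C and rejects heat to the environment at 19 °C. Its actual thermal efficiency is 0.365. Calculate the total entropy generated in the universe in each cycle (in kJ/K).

T_H = 348 °C → 348 + 273.15 = 621.15 K.
T_C = 19 °C → 19 + 273.15 = 292.15 K.
W = η·Q_H = 0.365 × 297 = 108.4 kJ, so Q_C = Q_H − W = 188.6 kJ.
Reservoir entropy changes: ΔS_H = −Q_H/T_H = −297/621.15 = -0.4781 kJ/K and ΔS_C = +Q_C/T_C = 188.6/292.15 = 0.6455 kJ/K.
ΔS_univ = −Q_H/T_H + Q_C/T_C = 0.1674 kJ/K (> 0, since η = 0.365 < η_Carnot = 0.530).

ΔS_univ ≈ 0.1674 kJ/K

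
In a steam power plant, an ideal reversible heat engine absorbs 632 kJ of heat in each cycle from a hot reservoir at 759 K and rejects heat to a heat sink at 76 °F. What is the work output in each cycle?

W ≈ 384 kJ

T_C = 76 °F → (76 − 32) × 5/9 = 24.44 °C = 297.59 K.
The Carnot efficiency is η = 1 − T_C/T_H = 1 − 297.59/759.00 = 0.6079.
W = η·Q_H = 0.6079 × 632 = 384 kJ.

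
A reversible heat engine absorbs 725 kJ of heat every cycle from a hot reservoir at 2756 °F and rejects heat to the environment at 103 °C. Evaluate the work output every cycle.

T_H = 2756 °F → (2756 − 32) × 5/9 = 1513.33 °C = 1786.48 K.
T_C = 103 °C → 103 + 273.15 = 376.15 K.
η_rev = 1 − T_C/T_H = 1 − 376.15/1786.48 = 0.7894.
W = η·Q_H = 0.7894 × 725 = 572 kJ.

W ≈ 572 kJ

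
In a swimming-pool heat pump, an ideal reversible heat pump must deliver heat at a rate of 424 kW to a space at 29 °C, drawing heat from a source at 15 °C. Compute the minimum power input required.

Ẇ_in ≈ 19.6 kW

T_H = 29 °C → 29 + 273.15 = 302.15 K.
T_C = 15 °C → 15 + 273.15 = 288.15 K.
The Carnot heat-pump COP is COP_HP = T_H/(T_H − T_C) = 302.15/14.00 = 21.5821.
W = Q_H/COP_HP = 424/21.5821 = 19.6 kW.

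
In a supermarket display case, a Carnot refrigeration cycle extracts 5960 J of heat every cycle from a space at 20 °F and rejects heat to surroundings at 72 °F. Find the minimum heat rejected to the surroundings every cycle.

T_H = 72 °F → (72 − 32) × 5/9 = 22.22 °C = 295.37 K.
T_C = 20 °F → (20 − 32) × 5/9 = -6.67 °C = 266.48 K.
For a reversible cycle Q_H/Q_C = T_H/T_C, so Q_H = Q_C·T_H/T_C = 5960 × 295.37/266.48 = 6610 J.

Q_H ≈ 6610 J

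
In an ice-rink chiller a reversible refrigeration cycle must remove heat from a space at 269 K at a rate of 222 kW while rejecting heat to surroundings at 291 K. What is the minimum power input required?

For a reversible refrigerator, COP_R = T_C/(T_H − T_C) = 269.00/22.00 = 12.2273.
W = Q_C/COP_R = 222/12.2273 = 18.2 kW.

Ẇ_in ≈ 18.2 kW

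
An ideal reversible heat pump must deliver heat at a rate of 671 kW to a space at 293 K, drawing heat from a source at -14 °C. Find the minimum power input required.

T_C = -14 °C → -14 + 273.15 = 259.15 K.
The Carnot heat-pump COP is COP_HP = T_H/(T_H − T_C) = 293.00/33.85 = 8.6558.
W = Q_H/COP_HP = 671/8.6558 = 77.5 kW.

Ẇ_in ≈ 77.5 kW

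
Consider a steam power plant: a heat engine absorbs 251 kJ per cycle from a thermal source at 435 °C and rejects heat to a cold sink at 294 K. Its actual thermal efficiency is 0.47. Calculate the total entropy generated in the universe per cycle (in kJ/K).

T_H = 435 °C → 435 + 273.15 = 708.15 K.
W = η·Q_H = 0.47 × 251 = 118.0 kJ, so Q_C = Q_H − W = 133.0 kJ.
Reservoir entropy changes: ΔS_H = −Q_H/T_H = −251/708.15 = -0.3544 kJ/K and ΔS_C = +Q_C/T_C = 133.0/294.00 = 0.4525 kJ/K.
ΔS_univ = −Q_H/T_H + Q_C/T_C = 0.0980 kJ/K (> 0, since η = 0.47 < η_Carnot = 0.585).

ΔS_univ ≈ 0.0980 kJ/K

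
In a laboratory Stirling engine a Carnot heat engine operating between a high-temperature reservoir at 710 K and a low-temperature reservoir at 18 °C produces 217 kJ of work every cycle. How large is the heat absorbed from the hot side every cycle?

T_C = 18 °C → 18 + 273.15 = 291.15 K.
The Carnot efficiency is η = 1 − T_C/T_H = 1 − 291.15/710.00 = 0.5899.
Q_H = W/η = 217/0.5899 = 368 kJ.

Q_H ≈ 368 kJ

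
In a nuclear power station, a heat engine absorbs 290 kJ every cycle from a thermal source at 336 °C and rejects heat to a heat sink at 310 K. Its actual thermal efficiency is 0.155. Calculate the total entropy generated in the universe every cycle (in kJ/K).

T_H = 336 °C → 336 + 273.15 = 609.15 K.
W = η·Q_H = 0.155 × 290 = 44.95 kJ, so Q_C = Q_H − W = 245.1 kJ.
Entropy balance on the reservoirs: −Q_H/T_H = -0.4761 kJ/K, +Q_C/T_C = 0.7905 kJ/K.
ΔS_univ = −Q_H/T_H + Q_C/T_C = 0.314 kJ/K (> 0, since η = 0.155 < η_Carnot = 0.491).

ΔS_univ ≈ 0.314 kJ/K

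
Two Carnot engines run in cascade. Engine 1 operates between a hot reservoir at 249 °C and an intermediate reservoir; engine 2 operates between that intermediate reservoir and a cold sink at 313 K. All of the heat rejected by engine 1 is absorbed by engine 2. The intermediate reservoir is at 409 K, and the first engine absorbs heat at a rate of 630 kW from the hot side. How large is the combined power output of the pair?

T_H = 249 °C → 249 + 273.15 = 522.15 K.
Two reversible stages in series are equivalent to a single Carnot engine between T_H and T_C, so η_total = 1 − T_C/T_H = 1 − 313.00/522.15 = 0.4006.
W_total = η_total · Q_H = 0.4006 × 630 = 252 kW.

Ẇ_total ≈ 252 kW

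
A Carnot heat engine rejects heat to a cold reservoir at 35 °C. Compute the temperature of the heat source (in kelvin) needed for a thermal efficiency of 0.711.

T_C = 35 °C → 35 + 273.15 = 308.15 K.
From η = 1 − T_C/T_H, solving for T_H gives T_H = T_C/(1 − η) = 308.15/(1 − 0.711) = 1070 K.

T_H ≈ 1070 K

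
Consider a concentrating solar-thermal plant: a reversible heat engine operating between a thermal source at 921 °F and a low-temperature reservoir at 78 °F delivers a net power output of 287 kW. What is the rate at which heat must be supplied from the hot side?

T_H = 921 °F → (921 − 32) × 5/9 = 493.89 °C = 767.04 K.
T_C = 78 °F → (78 − 32) × 5/9 = 25.56 °C = 298.71 K.
Carnot efficiency: η = 1 − T_C/T_H = 1 − 298.71/767.04 = 0.6106.
Q_H = W/η = 287/0.6106 = 470 kW.

Q̇_H ≈ 470 kW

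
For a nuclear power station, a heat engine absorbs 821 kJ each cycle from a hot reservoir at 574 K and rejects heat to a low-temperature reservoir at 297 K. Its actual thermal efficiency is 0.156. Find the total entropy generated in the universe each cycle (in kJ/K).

W = η·Q_H = 0.156 × 821 = 128.1 kJ, so Q_C = Q_H − W = 692.9 kJ.
Reservoir entropy changes: ΔS_H = −Q_H/T_H = −821/574.00 = -1.430 kJ/K and ΔS_C = +Q_C/T_C = 692.9/297.00 = 2.333 kJ/K.
ΔS_univ = −Q_H/T_H + Q_C/T_C = 0.903 kJ/K (> 0, since η = 0.156 < η_Carnot = 0.483).

ΔS_univ ≈ 0.903 kJ/K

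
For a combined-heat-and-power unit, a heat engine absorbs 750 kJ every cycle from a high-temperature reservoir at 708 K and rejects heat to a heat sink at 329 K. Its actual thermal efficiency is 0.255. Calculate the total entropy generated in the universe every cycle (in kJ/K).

W = η·Q_H = 0.255 × 750 = 191.2 kJ, so Q_C = Q_H − W = 558.8 kJ.
Entropy balance on the reservoirs: −Q_H/T_H = -1.059 kJ/K, +Q_C/T_C = 1.698 kJ/K.
ΔS_univ = −Q_H/T_H + Q_C/T_C = 0.6390 kJ/K (> 0, since η = 0.255 < η_Carnot = 0.535).

ΔS_univ ≈ 0.6390 kJ/K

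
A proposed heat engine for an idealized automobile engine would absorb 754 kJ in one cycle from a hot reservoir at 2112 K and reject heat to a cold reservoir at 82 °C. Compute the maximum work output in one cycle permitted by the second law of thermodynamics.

W_max ≈ 627 kJ

T_C = 82 °C → 82 + 273.15 = 355.15 K.
By the Carnot theorem, η_max = 1 − T_C/T_H = 1 − 355.15/2112.00 = 0.8318.
W_max = η_max · Q_H = 0.8318 × 754 = 627 kJ.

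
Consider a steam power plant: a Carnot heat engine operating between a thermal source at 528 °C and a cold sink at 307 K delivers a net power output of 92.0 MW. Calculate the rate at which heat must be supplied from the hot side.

T_H = 528 °C → 528 + 273.15 = 801.15 K.
The Carnot efficiency is η = 1 − T_C/T_H = 1 − 307.00/801.15 = 0.6168.
Q_H = W/η = 92.0/0.6168 = 149.2 MW.

Q̇_H ≈ 149.2 MW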